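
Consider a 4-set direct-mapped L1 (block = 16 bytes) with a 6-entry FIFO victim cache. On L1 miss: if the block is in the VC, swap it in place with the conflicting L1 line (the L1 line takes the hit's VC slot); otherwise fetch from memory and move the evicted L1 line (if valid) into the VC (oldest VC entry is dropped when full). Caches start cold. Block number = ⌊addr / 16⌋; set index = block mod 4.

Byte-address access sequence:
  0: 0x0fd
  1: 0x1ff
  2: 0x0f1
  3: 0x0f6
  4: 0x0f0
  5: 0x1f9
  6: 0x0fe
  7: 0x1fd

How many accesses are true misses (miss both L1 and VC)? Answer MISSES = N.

0: 0xfd (blk 15, set 3) → MISS  vc=[]
1: 0x1ff (blk 31, set 3) → MISS  vc=[15]
2: 0xf1 (blk 15, set 3) → VC-HIT  vc=[31]
3: 0xf6 (blk 15, set 3) → L1-HIT  vc=[31]
4: 0xf0 (blk 15, set 3) → L1-HIT  vc=[31]
5: 0x1f9 (blk 31, set 3) → VC-HIT  vc=[15]
6: 0xfe (blk 15, set 3) → VC-HIT  vc=[31]
7: 0x1fd (blk 31, set 3) → VC-HIT  vc=[15]

MISSES = 2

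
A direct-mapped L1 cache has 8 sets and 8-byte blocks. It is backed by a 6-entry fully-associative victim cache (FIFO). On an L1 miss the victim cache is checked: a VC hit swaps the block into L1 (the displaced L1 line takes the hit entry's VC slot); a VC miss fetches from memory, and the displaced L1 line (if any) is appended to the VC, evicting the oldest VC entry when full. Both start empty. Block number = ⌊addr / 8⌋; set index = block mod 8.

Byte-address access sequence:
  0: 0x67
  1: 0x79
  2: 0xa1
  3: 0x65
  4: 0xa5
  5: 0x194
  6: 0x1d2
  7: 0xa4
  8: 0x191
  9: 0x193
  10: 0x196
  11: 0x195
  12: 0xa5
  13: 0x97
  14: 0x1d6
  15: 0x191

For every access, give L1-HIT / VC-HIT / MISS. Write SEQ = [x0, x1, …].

  [0] addr=0x67 blk=12 s=4: MISS | VC []
  [1] addr=0x79 blk=15 s=7: MISS | VC []
  [2] addr=0xa1 blk=20 s=4: MISS | VC [12]
  [3] addr=0x65 blk=12 s=4: VC-HIT | VC [20]
  [4] addr=0xa5 blk=20 s=4: VC-HIT | VC [12]
  [5] addr=0x194 blk=50 s=2: MISS | VC [12]
  [6] addr=0x1d2 blk=58 s=2: MISS | VC [12, 50]
  [7] addr=0xa4 blk=20 s=4: L1-HIT | VC [12, 50]
  [8] addr=0x191 blk=50 s=2: VC-HIT | VC [12, 58]
  [9] addr=0x193 blk=50 s=2: L1-HIT | VC [12, 58]
  [10] addr=0x196 blk=50 s=2: L1-HIT | VC [12, 58]
  [11] addr=0x195 blk=50 s=2: L1-HIT | VC [12, 58]
  [12] addr=0xa5 blk=20 s=4: L1-HIT | VC [12, 58]
  [13] addr=0x97 blk=18 s=2: MISS | VC [12, 58, 50]
  [14] addr=0x1d6 blk=58 s=2: VC-HIT | VC [12, 18, 50]
  [15] addr=0x191 blk=50 s=2: VC-HIT | VC [12, 18, 58]

SEQ = [MISS, MISS, MISS, VC-HIT, VC-HIT, MISS, MISS, L1-HIT, VC-HIT, L1-HIT, L1-HIT, L1-HIT, L1-HIT, MISS, VC-HIT, VC-HIT]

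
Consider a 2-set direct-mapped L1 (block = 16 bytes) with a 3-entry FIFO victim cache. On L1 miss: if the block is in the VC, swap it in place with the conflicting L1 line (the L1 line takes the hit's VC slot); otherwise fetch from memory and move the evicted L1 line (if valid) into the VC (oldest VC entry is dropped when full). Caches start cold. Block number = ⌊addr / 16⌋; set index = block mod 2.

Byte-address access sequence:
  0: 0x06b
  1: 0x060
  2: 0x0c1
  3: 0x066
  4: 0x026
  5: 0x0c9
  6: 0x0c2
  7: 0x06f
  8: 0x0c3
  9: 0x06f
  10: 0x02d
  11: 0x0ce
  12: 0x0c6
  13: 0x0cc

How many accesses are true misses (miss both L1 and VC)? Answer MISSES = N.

  [0] addr=0x6b blk=6 s=0: MISS | VC []
  [1] addr=0x60 blk=6 s=0: L1-HIT | VC []
  [2] addr=0xc1 blk=12 s=0: MISS | VC [6]
  [3] addr=0x66 blk=6 s=0: VC-HIT | VC [12]
  [4] addr=0x26 blk=2 s=0: MISS | VC [12, 6]
  [5] addr=0xc9 blk=12 s=0: VC-HIT | VC [2, 6]
  [6] addr=0xc2 blk=12 s=0: L1-HIT | VC [2, 6]
  [7] addr=0x6f blk=6 s=0: VC-HIT | VC [2, 12]
  [8] addr=0xc3 blk=12 s=0: VC-HIT | VC [2, 6]
  [9] addr=0x6f blk=6 s=0: VC-HIT | VC [2, 12]
  [10] addr=0x2d blk=2 s=0: VC-HIT | VC [6, 12]
  [11] addr=0xce blk=12 s=0: VC-HIT | VC [6, 2]
  [12] addr=0xc6 blk=12 s=0: L1-HIT | VC [6, 2]
  [13] addr=0xcc blk=12 s=0: L1-HIT | VC [6, 2]

MISSES = 3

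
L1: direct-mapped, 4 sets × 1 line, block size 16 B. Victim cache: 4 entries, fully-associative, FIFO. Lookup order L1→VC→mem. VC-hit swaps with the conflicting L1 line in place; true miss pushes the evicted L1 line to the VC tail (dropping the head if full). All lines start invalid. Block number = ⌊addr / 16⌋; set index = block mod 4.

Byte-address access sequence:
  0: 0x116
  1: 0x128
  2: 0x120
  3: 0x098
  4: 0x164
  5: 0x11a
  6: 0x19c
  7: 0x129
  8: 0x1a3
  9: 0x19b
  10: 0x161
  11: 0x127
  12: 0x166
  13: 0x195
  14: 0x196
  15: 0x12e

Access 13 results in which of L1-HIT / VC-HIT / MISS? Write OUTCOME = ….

#0 0x116→b17/s1 MISS; vc=[]
#1 0x128→b18/s2 MISS; vc=[]
#2 0x120→b18/s2 L1-HIT; vc=[]
#3 0x98→b9/s1 MISS; vc=[17]
#4 0x164→b22/s2 MISS; vc=[17,18]
#5 0x11a→b17/s1 VC-HIT; vc=[9,18]
#6 0x19c→b25/s1 MISS; vc=[9,18,17]
#7 0x129→b18/s2 VC-HIT; vc=[9,22,17]
#8 0x1a3→b26/s2 MISS; vc=[9,22,17,18]
#9 0x19b→b25/s1 L1-HIT; vc=[9,22,17,18]
#10 0x161→b22/s2 VC-HIT; vc=[9,26,17,18]
#11 0x127→b18/s2 VC-HIT; vc=[9,26,17,22]
#12 0x166→b22/s2 VC-HIT; vc=[9,26,17,18]
#13 0x195→b25/s1 L1-HIT; vc=[9,26,17,18]
#14 0x196→b25/s1 L1-HIT; vc=[9,26,17,18]
#15 0x12e→b18/s2 VC-HIT; vc=[9,26,17,22]

OUTCOME = L1-HIT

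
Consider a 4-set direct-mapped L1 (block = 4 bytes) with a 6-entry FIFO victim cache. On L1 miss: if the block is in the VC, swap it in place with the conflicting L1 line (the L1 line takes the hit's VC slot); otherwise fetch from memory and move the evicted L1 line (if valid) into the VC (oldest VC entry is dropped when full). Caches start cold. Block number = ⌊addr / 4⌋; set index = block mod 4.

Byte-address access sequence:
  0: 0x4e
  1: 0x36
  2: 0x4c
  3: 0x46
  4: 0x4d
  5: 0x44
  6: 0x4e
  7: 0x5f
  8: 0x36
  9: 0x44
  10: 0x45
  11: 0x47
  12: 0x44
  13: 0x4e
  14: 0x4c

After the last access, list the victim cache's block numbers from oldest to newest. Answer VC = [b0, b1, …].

  [0] addr=0x4e blk=19 s=3: MISS | VC []
  [1] addr=0x36 blk=13 s=1: MISS | VC []
  [2] addr=0x4c blk=19 s=3: L1-HIT | VC []
  [3] addr=0x46 blk=17 s=1: MISS | VC [13]
  [4] addr=0x4d blk=19 s=3: L1-HIT | VC [13]
  [5] addr=0x44 blk=17 s=1: L1-HIT | VC [13]
  [6] addr=0x4e blk=19 s=3: L1-HIT | VC [13]
  [7] addr=0x5f blk=23 s=3: MISS | VC [13, 19]
  [8] addr=0x36 blk=13 s=1: VC-HIT | VC [17, 19]
  [9] addr=0x44 blk=17 s=1: VC-HIT | VC [13, 19]
  [10] addr=0x45 blk=17 s=1: L1-HIT | VC [13, 19]
  [11] addr=0x47 blk=17 s=1: L1-HIT | VC [13, 19]
  [12] addr=0x44 blk=17 s=1: L1-HIT | VC [13, 19]
  [13] addr=0x4e blk=19 s=3: VC-HIT | VC [13, 23]
  [14] addr=0x4c blk=19 s=3: L1-HIT | VC [13, 23]

VC = [13, 23]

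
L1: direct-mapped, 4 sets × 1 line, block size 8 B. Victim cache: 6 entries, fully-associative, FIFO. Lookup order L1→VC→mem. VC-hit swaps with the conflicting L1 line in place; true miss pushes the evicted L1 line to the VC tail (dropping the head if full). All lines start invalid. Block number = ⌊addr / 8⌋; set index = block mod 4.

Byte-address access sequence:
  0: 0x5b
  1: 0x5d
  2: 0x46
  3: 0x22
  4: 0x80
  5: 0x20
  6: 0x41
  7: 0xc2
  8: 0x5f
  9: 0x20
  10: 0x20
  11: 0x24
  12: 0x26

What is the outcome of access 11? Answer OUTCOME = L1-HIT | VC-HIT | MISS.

0: 0x5b (blk 11, set 3) → MISS  vc=[]
1: 0x5d (blk 11, set 3) → L1-HIT  vc=[]
2: 0x46 (blk 8, set 0) → MISS  vc=[]
3: 0x22 (blk 4, set 0) → MISS  vc=[8]
4: 0x80 (blk 16, set 0) → MISS  vc=[8, 4]
5: 0x20 (blk 4, set 0) → VC-HIT  vc=[8, 16]
6: 0x41 (blk 8, set 0) → VC-HIT  vc=[4, 16]
7: 0xc2 (blk 24, set 0) → MISS  vc=[4, 16, 8]
8: 0x5f (blk 11, set 3) → L1-HIT  vc=[4, 16, 8]
9: 0x20 (blk 4, set 0) → VC-HIT  vc=[24, 16, 8]
10: 0x20 (blk 4, set 0) → L1-HIT  vc=[24, 16, 8]
11: 0x24 (blk 4, set 0) → L1-HIT  vc=[24, 16, 8]
12: 0x26 (blk 4, set 0) → L1-HIT  vc=[24, 16, 8]

OUTCOME = L1-HIT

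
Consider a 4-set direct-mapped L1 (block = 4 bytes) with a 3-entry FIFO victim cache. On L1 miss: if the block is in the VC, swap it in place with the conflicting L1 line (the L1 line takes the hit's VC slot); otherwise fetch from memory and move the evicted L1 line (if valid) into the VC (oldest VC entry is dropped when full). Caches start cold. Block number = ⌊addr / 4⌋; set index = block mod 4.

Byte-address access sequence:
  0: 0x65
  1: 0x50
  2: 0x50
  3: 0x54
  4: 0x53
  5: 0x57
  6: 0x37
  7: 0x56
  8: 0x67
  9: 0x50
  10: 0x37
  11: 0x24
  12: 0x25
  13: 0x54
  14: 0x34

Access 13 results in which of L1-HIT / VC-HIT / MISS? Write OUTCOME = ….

OUTCOME = VC-HIT

  [0] addr=0x65 blk=25 s=1: MISS | VC []
  [1] addr=0x50 blk=20 s=0: MISS | VC []
  [2] addr=0x50 blk=20 s=0: L1-HIT | VC []
  [3] addr=0x54 blk=21 s=1: MISS | VC [25]
  [4] addr=0x53 blk=20 s=0: L1-HIT | VC [25]
  [5] addr=0x57 blk=21 s=1: L1-HIT | VC [25]
  [6] addr=0x37 blk=13 s=1: MISS | VC [25, 21]
  [7] addr=0x56 blk=21 s=1: VC-HIT | VC [25, 13]
  [8] addr=0x67 blk=25 s=1: VC-HIT | VC [21, 13]
  [9] addr=0x50 blk=20 s=0: L1-HIT | VC [21, 13]
  [10] addr=0x37 blk=13 s=1: VC-HIT | VC [21, 25]
  [11] addr=0x24 blk=9 s=1: MISS | VC [21, 25, 13]
  [12] addr=0x25 blk=9 s=1: L1-HIT | VC [21, 25, 13]
  [13] addr=0x54 blk=21 s=1: VC-HIT | VC [9, 25, 13]
  [14] addr=0x34 blk=13 s=1: VC-HIT | VC [9, 25, 21]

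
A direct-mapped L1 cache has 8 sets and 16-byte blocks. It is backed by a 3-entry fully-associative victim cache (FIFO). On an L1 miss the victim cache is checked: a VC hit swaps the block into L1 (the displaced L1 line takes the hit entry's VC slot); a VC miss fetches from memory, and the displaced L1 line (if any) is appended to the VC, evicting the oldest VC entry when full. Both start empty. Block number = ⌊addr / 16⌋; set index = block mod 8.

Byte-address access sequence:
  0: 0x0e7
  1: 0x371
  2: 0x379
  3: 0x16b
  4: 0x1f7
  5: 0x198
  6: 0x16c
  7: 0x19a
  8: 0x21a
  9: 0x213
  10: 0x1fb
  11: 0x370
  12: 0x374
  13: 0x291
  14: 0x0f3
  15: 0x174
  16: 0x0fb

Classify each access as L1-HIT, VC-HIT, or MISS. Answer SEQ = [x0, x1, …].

  [0] addr=0xe7 blk=14 s=6: MISS | VC []
  [1] addr=0x371 blk=55 s=7: MISS | VC []
  [2] addr=0x379 blk=55 s=7: L1-HIT | VC []
  [3] addr=0x16b blk=22 s=6: MISS | VC [14]
  [4] addr=0x1f7 blk=31 s=7: MISS | VC [14, 55]
  [5] addr=0x198 blk=25 s=1: MISS | VC [14, 55]
  [6] addr=0x16c blk=22 s=6: L1-HIT | VC [14, 55]
  [7] addr=0x19a blk=25 s=1: L1-HIT | VC [14, 55]
  [8] addr=0x21a blk=33 s=1: MISS | VC [14, 55, 25]
  [9] addr=0x213 blk=33 s=1: L1-HIT | VC [14, 55, 25]
  [10] addr=0x1fb blk=31 s=7: L1-HIT | VC [14, 55, 25]
  [11] addr=0x370 blk=55 s=7: VC-HIT | VC [14, 31, 25]
  [12] addr=0x374 blk=55 s=7: L1-HIT | VC [14, 31, 25]
  [13] addr=0x291 blk=41 s=1: MISS | VC [31, 25, 33]
  [14] addr=0xf3 blk=15 s=7: MISS | VC [25, 33, 55]
  [15] addr=0x174 blk=23 s=7: MISS | VC [33, 55, 15]
  [16] addr=0xfb blk=15 s=7: VC-HIT | VC [33, 55, 23]

SEQ = [MISS, MISS, L1-HIT, MISS, MISS, MISS, L1-HIT, L1-HIT, MISS, L1-HIT, L1-HIT, VC-HIT, L1-HIT, MISS, MISS, MISS, VC-HIT]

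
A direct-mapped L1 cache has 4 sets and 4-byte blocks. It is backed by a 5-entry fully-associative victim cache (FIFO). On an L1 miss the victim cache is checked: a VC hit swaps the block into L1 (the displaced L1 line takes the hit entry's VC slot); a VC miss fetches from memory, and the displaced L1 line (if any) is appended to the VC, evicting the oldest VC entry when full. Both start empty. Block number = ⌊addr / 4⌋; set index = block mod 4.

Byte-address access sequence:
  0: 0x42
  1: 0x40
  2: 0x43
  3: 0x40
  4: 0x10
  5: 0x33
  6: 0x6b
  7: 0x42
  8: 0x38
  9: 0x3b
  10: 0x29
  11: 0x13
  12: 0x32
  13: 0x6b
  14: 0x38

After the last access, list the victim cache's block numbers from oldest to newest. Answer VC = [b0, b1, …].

  [0] addr=0x42 blk=16 s=0: MISS | VC []
  [1] addr=0x40 blk=16 s=0: L1-HIT | VC []
  [2] addr=0x43 blk=16 s=0: L1-HIT | VC []
  [3] addr=0x40 blk=16 s=0: L1-HIT | VC []
  [4] addr=0x10 blk=4 s=0: MISS | VC [16]
  [5] addr=0x33 blk=12 s=0: MISS | VC [16, 4]
  [6] addr=0x6b blk=26 s=2: MISS | VC [16, 4]
  [7] addr=0x42 blk=16 s=0: VC-HIT | VC [12, 4]
  [8] addr=0x38 blk=14 s=2: MISS | VC [12, 4, 26]
  [9] addr=0x3b blk=14 s=2: L1-HIT | VC [12, 4, 26]
  [10] addr=0x29 blk=10 s=2: MISS | VC [12, 4, 26, 14]
  [11] addr=0x13 blk=4 s=0: VC-HIT | VC [12, 16, 26, 14]
  [12] addr=0x32 blk=12 s=0: VC-HIT | VC [4, 16, 26, 14]
  [13] addr=0x6b blk=26 s=2: VC-HIT | VC [4, 16, 10, 14]
  [14] addr=0x38 blk=14 s=2: VC-HIT | VC [4, 16, 10, 26]

VC = [4, 16, 10, 26]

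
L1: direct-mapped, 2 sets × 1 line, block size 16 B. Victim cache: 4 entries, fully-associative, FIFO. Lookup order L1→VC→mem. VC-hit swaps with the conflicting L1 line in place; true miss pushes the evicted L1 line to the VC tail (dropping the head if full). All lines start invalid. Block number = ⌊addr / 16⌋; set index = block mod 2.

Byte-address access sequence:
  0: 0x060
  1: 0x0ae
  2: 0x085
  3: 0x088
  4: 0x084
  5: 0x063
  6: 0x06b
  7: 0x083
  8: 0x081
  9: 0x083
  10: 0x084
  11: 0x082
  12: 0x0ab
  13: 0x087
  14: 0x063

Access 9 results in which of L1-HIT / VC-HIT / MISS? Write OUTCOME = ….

#0 0x60→b6/s0 MISS; vc=[]
#1 0xae→b10/s0 MISS; vc=[6]
#2 0x85→b8/s0 MISS; vc=[6,10]
#3 0x88→b8/s0 L1-HIT; vc=[6,10]
#4 0x84→b8/s0 L1-HIT; vc=[6,10]
#5 0x63→b6/s0 VC-HIT; vc=[8,10]
#6 0x6b→b6/s0 L1-HIT; vc=[8,10]
#7 0x83→b8/s0 VC-HIT; vc=[6,10]
#8 0x81→b8/s0 L1-HIT; vc=[6,10]
#9 0x83→b8/s0 L1-HIT; vc=[6,10]
#10 0x84→b8/s0 L1-HIT; vc=[6,10]
#11 0x82→b8/s0 L1-HIT; vc=[6,10]
#12 0xab→b10/s0 VC-HIT; vc=[6,8]
#13 0x87→b8/s0 VC-HIT; vc=[6,10]
#14 0x63→b6/s0 VC-HIT; vc=[8,10]

OUTCOME = L1-HIT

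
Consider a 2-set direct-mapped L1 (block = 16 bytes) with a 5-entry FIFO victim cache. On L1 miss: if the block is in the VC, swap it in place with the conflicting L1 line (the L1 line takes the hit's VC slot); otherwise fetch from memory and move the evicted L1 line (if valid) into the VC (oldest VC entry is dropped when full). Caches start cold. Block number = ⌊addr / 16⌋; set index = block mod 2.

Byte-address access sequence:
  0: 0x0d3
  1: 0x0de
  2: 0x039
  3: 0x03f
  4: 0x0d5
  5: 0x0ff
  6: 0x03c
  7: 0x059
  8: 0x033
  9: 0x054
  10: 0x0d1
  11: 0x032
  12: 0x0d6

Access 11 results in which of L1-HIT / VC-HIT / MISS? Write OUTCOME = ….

OUTCOME = VC-HIT

#0 0xd3→b13/s1 MISS; vc=[]
#1 0xde→b13/s1 L1-HIT; vc=[]
#2 0x39→b3/s1 MISS; vc=[13]
#3 0x3f→b3/s1 L1-HIT; vc=[13]
#4 0xd5→b13/s1 VC-HIT; vc=[3]
#5 0xff→b15/s1 MISS; vc=[3,13]
#6 0x3c→b3/s1 VC-HIT; vc=[15,13]
#7 0x59→b5/s1 MISS; vc=[15,13,3]
#8 0x33→b3/s1 VC-HIT; vc=[15,13,5]
#9 0x54→b5/s1 VC-HIT; vc=[15,13,3]
#10 0xd1→b13/s1 VC-HIT; vc=[15,5,3]
#11 0x32→b3/s1 VC-HIT; vc=[15,5,13]
#12 0xd6→b13/s1 VC-HIT; vc=[15,5,3]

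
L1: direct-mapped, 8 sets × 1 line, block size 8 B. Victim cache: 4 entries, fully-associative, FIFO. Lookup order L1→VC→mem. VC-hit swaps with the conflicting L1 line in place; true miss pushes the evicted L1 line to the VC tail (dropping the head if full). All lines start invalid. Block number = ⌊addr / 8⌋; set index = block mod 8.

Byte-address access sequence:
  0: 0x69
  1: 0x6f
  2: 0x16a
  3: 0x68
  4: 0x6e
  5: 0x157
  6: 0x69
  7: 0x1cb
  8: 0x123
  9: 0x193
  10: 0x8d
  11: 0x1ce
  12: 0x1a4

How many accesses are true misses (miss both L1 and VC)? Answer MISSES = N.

MISSES = 8

#0 0x69→b13/s5 MISS; vc=[]
#1 0x6f→b13/s5 L1-HIT; vc=[]
#2 0x16a→b45/s5 MISS; vc=[13]
#3 0x68→b13/s5 VC-HIT; vc=[45]
#4 0x6e→b13/s5 L1-HIT; vc=[45]
#5 0x157→b42/s2 MISS; vc=[45]
#6 0x69→b13/s5 L1-HIT; vc=[45]
#7 0x1cb→b57/s1 MISS; vc=[45]
#8 0x123→b36/s4 MISS; vc=[45]
#9 0x193→b50/s2 MISS; vc=[45,42]
#10 0x8d→b17/s1 MISS; vc=[45,42,57]
#11 0x1ce→b57/s1 VC-HIT; vc=[45,42,17]
#12 0x1a4→b52/s4 MISS; vc=[45,42,17,36]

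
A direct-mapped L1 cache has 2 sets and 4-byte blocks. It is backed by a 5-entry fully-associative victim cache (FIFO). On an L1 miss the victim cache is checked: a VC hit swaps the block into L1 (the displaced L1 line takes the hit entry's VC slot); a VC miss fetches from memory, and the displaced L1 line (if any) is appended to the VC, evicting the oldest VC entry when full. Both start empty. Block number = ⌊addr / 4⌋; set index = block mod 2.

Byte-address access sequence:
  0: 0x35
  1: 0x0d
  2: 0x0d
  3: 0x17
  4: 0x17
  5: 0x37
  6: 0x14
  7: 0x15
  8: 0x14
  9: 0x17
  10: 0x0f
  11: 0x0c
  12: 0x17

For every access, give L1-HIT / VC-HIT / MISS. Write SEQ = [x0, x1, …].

#0 0x35→b13/s1 MISS; vc=[]
#1 0xd→b3/s1 MISS; vc=[13]
#2 0xd→b3/s1 L1-HIT; vc=[13]
#3 0x17→b5/s1 MISS; vc=[13,3]
#4 0x17→b5/s1 L1-HIT; vc=[13,3]
#5 0x37→b13/s1 VC-HIT; vc=[5,3]
#6 0x14→b5/s1 VC-HIT; vc=[13,3]
#7 0x15→b5/s1 L1-HIT; vc=[13,3]
#8 0x14→b5/s1 L1-HIT; vc=[13,3]
#9 0x17→b5/s1 L1-HIT; vc=[13,3]
#10 0xf→b3/s1 VC-HIT; vc=[13,5]
#11 0xc→b3/s1 L1-HIT; vc=[13,5]
#12 0x17→b5/s1 VC-HIT; vc=[13,3]

SEQ = [MISS, MISS, L1-HIT, MISS, L1-HIT, VC-HIT, VC-HIT, L1-HIT, L1-HIT, L1-HIT, VC-HIT, L1-HIT, VC-HIT]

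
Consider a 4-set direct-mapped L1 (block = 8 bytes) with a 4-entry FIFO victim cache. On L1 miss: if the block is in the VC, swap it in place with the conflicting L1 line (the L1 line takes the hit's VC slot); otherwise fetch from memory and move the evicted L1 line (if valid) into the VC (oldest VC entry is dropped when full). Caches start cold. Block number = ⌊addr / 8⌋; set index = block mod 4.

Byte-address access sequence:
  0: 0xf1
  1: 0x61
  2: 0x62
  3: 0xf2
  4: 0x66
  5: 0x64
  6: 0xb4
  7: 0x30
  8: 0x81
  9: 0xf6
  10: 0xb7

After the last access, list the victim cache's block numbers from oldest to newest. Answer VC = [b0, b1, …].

0: 0xf1 (blk 30, set 2) → MISS  vc=[]
1: 0x61 (blk 12, set 0) → MISS  vc=[]
2: 0x62 (blk 12, set 0) → L1-HIT  vc=[]
3: 0xf2 (blk 30, set 2) → L1-HIT  vc=[]
4: 0x66 (blk 12, set 0) → L1-HIT  vc=[]
5: 0x64 (blk 12, set 0) → L1-HIT  vc=[]
6: 0xb4 (blk 22, set 2) → MISS  vc=[30]
7: 0x30 (blk 6, set 2) → MISS  vc=[30, 22]
8: 0x81 (blk 16, set 0) → MISS  vc=[30, 22, 12]
9: 0xf6 (blk 30, set 2) → VC-HIT  vc=[6, 22, 12]
10: 0xb7 (blk 22, set 2) → VC-HIT  vc=[6, 30, 12]

VC = [6, 30, 12]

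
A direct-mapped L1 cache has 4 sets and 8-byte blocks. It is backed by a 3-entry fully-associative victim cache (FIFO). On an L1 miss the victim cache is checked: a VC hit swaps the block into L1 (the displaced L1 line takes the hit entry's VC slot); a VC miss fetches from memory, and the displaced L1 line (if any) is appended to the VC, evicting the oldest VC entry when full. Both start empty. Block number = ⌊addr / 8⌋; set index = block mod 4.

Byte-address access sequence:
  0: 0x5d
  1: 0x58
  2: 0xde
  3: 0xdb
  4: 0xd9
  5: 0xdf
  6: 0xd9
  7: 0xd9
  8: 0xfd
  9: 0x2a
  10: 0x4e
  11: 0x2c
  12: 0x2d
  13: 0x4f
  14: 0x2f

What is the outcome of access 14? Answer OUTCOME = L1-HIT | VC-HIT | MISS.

OUTCOME = VC-HIT

0: 0x5d (blk 11, set 3) → MISS  vc=[]
1: 0x58 (blk 11, set 3) → L1-HIT  vc=[]
2: 0xde (blk 27, set 3) → MISS  vc=[11]
3: 0xdb (blk 27, set 3) → L1-HIT  vc=[11]
4: 0xd9 (blk 27, set 3) → L1-HIT  vc=[11]
5: 0xdf (blk 27, set 3) → L1-HIT  vc=[11]
6: 0xd9 (blk 27, set 3) → L1-HIT  vc=[11]
7: 0xd9 (blk 27, set 3) → L1-HIT  vc=[11]
8: 0xfd (blk 31, set 3) → MISS  vc=[11, 27]
9: 0x2a (blk 5, set 1) → MISS  vc=[11, 27]
10: 0x4e (blk 9, set 1) → MISS  vc=[11, 27, 5]
11: 0x2c (blk 5, set 1) → VC-HIT  vc=[11, 27, 9]
12: 0x2d (blk 5, set 1) → L1-HIT  vc=[11, 27, 9]
13: 0x4f (blk 9, set 1) → VC-HIT  vc=[11, 27, 5]
14: 0x2f (blk 5, set 1) → VC-HIT  vc=[11, 27, 9]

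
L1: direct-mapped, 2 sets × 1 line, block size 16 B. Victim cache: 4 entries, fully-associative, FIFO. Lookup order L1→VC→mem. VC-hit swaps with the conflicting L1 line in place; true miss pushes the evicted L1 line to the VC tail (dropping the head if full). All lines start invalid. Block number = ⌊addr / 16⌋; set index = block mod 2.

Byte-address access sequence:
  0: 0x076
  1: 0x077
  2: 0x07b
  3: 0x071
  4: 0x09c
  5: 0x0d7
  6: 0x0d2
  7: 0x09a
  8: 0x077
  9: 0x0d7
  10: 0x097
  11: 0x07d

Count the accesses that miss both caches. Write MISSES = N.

  [0] addr=0x76 blk=7 s=1: MISS | VC []
  [1] addr=0x77 blk=7 s=1: L1-HIT | VC []
  [2] addr=0x7b blk=7 s=1: L1-HIT | VC []
  [3] addr=0x71 blk=7 s=1: L1-HIT | VC []
  [4] addr=0x9c blk=9 s=1: MISS | VC [7]
  [5] addr=0xd7 blk=13 s=1: MISS | VC [7, 9]
  [6] addr=0xd2 blk=13 s=1: L1-HIT | VC [7, 9]
  [7] addr=0x9a blk=9 s=1: VC-HIT | VC [7, 13]
  [8] addr=0x77 blk=7 s=1: VC-HIT | VC [9, 13]
  [9] addr=0xd7 blk=13 s=1: VC-HIT | VC [9, 7]
  [10] addr=0x97 blk=9 s=1: VC-HIT | VC [13, 7]
  [11] addr=0x7d blk=7 s=1: VC-HIT | VC [13, 9]

MISSES = 3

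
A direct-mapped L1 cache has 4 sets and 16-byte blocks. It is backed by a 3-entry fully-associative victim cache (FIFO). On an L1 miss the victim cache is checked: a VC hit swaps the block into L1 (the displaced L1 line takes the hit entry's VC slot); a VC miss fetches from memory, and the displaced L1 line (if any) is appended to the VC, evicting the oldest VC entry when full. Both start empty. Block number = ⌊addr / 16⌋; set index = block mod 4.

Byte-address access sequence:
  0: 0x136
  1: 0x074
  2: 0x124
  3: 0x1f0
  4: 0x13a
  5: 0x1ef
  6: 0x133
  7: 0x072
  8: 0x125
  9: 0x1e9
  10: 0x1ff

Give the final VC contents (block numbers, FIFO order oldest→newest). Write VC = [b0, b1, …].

VC = [7, 19, 18]

#0 0x136→b19/s3 MISS; vc=[]
#1 0x74→b7/s3 MISS; vc=[19]
#2 0x124→b18/s2 MISS; vc=[19]
#3 0x1f0→b31/s3 MISS; vc=[19,7]
#4 0x13a→b19/s3 VC-HIT; vc=[31,7]
#5 0x1ef→b30/s2 MISS; vc=[31,7,18]
#6 0x133→b19/s3 L1-HIT; vc=[31,7,18]
#7 0x72→b7/s3 VC-HIT; vc=[31,19,18]
#8 0x125→b18/s2 VC-HIT; vc=[31,19,30]
#9 0x1e9→b30/s2 VC-HIT; vc=[31,19,18]
#10 0x1ff→b31/s3 VC-HIT; vc=[7,19,18]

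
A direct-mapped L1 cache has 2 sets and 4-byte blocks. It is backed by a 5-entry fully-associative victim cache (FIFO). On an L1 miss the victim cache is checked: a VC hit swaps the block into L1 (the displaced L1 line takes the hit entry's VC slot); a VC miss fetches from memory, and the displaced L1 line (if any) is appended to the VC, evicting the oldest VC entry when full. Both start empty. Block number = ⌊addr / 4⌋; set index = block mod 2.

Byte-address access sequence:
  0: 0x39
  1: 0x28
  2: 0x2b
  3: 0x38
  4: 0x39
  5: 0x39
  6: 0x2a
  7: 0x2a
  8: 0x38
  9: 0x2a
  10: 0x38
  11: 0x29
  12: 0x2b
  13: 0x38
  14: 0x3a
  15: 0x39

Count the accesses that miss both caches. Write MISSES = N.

  [0] addr=0x39 blk=14 s=0: MISS | VC []
  [1] addr=0x28 blk=10 s=0: MISS | VC [14]
  [2] addr=0x2b blk=10 s=0: L1-HIT | VC [14]
  [3] addr=0x38 blk=14 s=0: VC-HIT | VC [10]
  [4] addr=0x39 blk=14 s=0: L1-HIT | VC [10]
  [5] addr=0x39 blk=14 s=0: L1-HIT | VC [10]
  [6] addr=0x2a blk=10 s=0: VC-HIT | VC [14]
  [7] addr=0x2a blk=10 s=0: L1-HIT | VC [14]
  [8] addr=0x38 blk=14 s=0: VC-HIT | VC [10]
  [9] addr=0x2a blk=10 s=0: VC-HIT | VC [14]
  [10] addr=0x38 blk=14 s=0: VC-HIT | VC [10]
  [11] addr=0x29 blk=10 s=0: VC-HIT | VC [14]
  [12] addr=0x2b blk=10 s=0: L1-HIT | VC [14]
  [13] addr=0x38 blk=14 s=0: VC-HIT | VC [10]
  [14] addr=0x3a blk=14 s=0: L1-HIT | VC [10]
  [15] addr=0x39 blk=14 s=0: L1-HIT | VC [10]

MISSES = 2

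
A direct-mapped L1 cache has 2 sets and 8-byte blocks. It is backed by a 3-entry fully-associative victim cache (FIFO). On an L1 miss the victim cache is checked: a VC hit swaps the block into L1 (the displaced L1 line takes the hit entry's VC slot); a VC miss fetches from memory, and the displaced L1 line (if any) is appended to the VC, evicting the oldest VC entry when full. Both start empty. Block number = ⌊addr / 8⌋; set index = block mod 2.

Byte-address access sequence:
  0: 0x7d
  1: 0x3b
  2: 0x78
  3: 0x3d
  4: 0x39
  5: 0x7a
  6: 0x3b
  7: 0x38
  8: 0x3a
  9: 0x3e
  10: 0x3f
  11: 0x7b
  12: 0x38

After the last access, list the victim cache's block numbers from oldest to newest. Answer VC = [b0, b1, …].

0: 0x7d (blk 15, set 1) → MISS  vc=[]
1: 0x3b (blk 7, set 1) → MISS  vc=[15]
2: 0x78 (blk 15, set 1) → VC-HIT  vc=[7]
3: 0x3d (blk 7, set 1) → VC-HIT  vc=[15]
4: 0x39 (blk 7, set 1) → L1-HIT  vc=[15]
5: 0x7a (blk 15, set 1) → VC-HIT  vc=[7]
6: 0x3b (blk 7, set 1) → VC-HIT  vc=[15]
7: 0x38 (blk 7, set 1) → L1-HIT  vc=[15]
8: 0x3a (blk 7, set 1) → L1-HIT  vc=[15]
9: 0x3e (blk 7, set 1) → L1-HIT  vc=[15]
10: 0x3f (blk 7, set 1) → L1-HIT  vc=[15]
11: 0x7b (blk 15, set 1) → VC-HIT  vc=[7]
12: 0x38 (blk 7, set 1) → VC-HIT  vc=[15]

VC = [15]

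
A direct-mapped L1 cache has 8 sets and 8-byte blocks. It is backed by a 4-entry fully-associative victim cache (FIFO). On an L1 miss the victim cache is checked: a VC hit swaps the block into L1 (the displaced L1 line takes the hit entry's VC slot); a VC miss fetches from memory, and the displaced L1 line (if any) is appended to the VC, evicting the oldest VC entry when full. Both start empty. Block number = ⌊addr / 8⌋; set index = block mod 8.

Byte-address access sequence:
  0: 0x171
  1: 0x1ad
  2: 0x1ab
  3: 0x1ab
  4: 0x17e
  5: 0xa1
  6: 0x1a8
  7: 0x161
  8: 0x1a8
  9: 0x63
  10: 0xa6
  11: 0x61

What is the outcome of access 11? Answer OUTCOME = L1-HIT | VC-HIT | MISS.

OUTCOME = VC-HIT

  [0] addr=0x171 blk=46 s=6: MISS | VC []
  [1] addr=0x1ad blk=53 s=5: MISS | VC []
  [2] addr=0x1ab blk=53 s=5: L1-HIT | VC []
  [3] addr=0x1ab blk=53 s=5: L1-HIT | VC []
  [4] addr=0x17e blk=47 s=7: MISS | VC []
  [5] addr=0xa1 blk=20 s=4: MISS | VC []
  [6] addr=0x1a8 blk=53 s=5: L1-HIT | VC []
  [7] addr=0x161 blk=44 s=4: MISS | VC [20]
  [8] addr=0x1a8 blk=53 s=5: L1-HIT | VC [20]
  [9] addr=0x63 blk=12 s=4: MISS | VC [20, 44]
  [10] addr=0xa6 blk=20 s=4: VC-HIT | VC [12, 44]
  [11] addr=0x61 blk=12 s=4: VC-HIT | VC [20, 44]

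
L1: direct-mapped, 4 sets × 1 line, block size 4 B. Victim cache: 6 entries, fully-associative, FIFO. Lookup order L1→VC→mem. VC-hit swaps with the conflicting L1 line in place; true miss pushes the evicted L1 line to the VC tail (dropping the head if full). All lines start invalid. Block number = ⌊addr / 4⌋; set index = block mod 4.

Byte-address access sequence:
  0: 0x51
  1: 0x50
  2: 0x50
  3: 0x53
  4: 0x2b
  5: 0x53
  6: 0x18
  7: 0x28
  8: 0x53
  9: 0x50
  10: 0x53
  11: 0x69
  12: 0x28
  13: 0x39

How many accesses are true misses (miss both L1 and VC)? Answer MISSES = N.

MISSES = 5

  [0] addr=0x51 blk=20 s=0: MISS | VC []
  [1] addr=0x50 blk=20 s=0: L1-HIT | VC []
  [2] addr=0x50 blk=20 s=0: L1-HIT | VC []
  [3] addr=0x53 blk=20 s=0: L1-HIT | VC []
  [4] addr=0x2b blk=10 s=2: MISS | VC []
  [5] addr=0x53 blk=20 s=0: L1-HIT | VC []
  [6] addr=0x18 blk=6 s=2: MISS | VC [10]
  [7] addr=0x28 blk=10 s=2: VC-HIT | VC [6]
  [8] addr=0x53 blk=20 s=0: L1-HIT | VC [6]
  [9] addr=0x50 blk=20 s=0: L1-HIT | VC [6]
  [10] addr=0x53 blk=20 s=0: L1-HIT | VC [6]
  [11] addr=0x69 blk=26 s=2: MISS | VC [6, 10]
  [12] addr=0x28 blk=10 s=2: VC-HIT | VC [6, 26]
  [13] addr=0x39 blk=14 s=2: MISS | VC [6, 26, 10]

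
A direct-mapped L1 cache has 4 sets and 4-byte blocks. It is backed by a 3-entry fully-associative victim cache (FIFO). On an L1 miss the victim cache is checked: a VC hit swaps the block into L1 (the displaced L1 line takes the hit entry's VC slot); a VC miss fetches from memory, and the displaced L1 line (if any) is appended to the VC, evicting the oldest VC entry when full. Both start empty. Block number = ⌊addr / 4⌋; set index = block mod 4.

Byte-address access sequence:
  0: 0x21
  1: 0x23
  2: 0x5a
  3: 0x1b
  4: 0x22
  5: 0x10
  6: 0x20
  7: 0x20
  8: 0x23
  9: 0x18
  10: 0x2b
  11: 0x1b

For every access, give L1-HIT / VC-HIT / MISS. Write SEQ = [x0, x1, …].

#0 0x21→b8/s0 MISS; vc=[]
#1 0x23→b8/s0 L1-HIT; vc=[]
#2 0x5a→b22/s2 MISS; vc=[]
#3 0x1b→b6/s2 MISS; vc=[22]
#4 0x22→b8/s0 L1-HIT; vc=[22]
#5 0x10→b4/s0 MISS; vc=[22,8]
#6 0x20→b8/s0 VC-HIT; vc=[22,4]
#7 0x20→b8/s0 L1-HIT; vc=[22,4]
#8 0x23→b8/s0 L1-HIT; vc=[22,4]
#9 0x18→b6/s2 L1-HIT; vc=[22,4]
#10 0x2b→b10/s2 MISS; vc=[22,4,6]
#11 0x1b→b6/s2 VC-HIT; vc=[22,4,10]

SEQ = [MISS, L1-HIT, MISS, MISS, L1-HIT, MISS, VC-HIT, L1-HIT, L1-HIT, L1-HIT, MISS, VC-HIT]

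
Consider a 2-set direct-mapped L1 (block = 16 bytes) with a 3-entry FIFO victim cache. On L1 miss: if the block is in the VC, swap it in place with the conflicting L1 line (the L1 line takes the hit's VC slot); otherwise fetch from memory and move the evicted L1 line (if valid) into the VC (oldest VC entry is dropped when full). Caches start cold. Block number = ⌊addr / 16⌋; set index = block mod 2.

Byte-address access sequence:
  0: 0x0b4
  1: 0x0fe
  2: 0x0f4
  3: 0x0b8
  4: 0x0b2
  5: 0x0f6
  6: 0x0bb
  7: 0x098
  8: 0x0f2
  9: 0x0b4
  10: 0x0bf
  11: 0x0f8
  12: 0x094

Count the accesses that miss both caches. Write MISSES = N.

0: 0xb4 (blk 11, set 1) → MISS  vc=[]
1: 0xfe (blk 15, set 1) → MISS  vc=[11]
2: 0xf4 (blk 15, set 1) → L1-HIT  vc=[11]
3: 0xb8 (blk 11, set 1) → VC-HIT  vc=[15]
4: 0xb2 (blk 11, set 1) → L1-HIT  vc=[15]
5: 0xf6 (blk 15, set 1) → VC-HIT  vc=[11]
6: 0xbb (blk 11, set 1) → VC-HIT  vc=[15]
7: 0x98 (blk 9, set 1) → MISS  vc=[15, 11]
8: 0xf2 (blk 15, set 1) → VC-HIT  vc=[9, 11]
9: 0xb4 (blk 11, set 1) → VC-HIT  vc=[9, 15]
10: 0xbf (blk 11, set 1) → L1-HIT  vc=[9, 15]
11: 0xf8 (blk 15, set 1) → VC-HIT  vc=[9, 11]
12: 0x94 (blk 9, set 1) → VC-HIT  vc=[15, 11]

MISSES = 3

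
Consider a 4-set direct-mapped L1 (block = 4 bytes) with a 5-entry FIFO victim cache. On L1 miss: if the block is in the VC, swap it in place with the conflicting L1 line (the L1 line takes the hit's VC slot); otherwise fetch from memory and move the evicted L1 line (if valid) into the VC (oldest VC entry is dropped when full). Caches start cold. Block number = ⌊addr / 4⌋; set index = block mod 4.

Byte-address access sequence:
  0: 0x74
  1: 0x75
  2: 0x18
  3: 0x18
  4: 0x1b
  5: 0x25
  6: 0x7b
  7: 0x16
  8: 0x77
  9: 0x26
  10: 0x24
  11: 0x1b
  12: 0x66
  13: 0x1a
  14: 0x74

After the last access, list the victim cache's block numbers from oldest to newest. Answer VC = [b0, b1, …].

0: 0x74 (blk 29, set 1) → MISS  vc=[]
1: 0x75 (blk 29, set 1) → L1-HIT  vc=[]
2: 0x18 (blk 6, set 2) → MISS  vc=[]
3: 0x18 (blk 6, set 2) → L1-HIT  vc=[]
4: 0x1b (blk 6, set 2) → L1-HIT  vc=[]
5: 0x25 (blk 9, set 1) → MISS  vc=[29]
6: 0x7b (blk 30, set 2) → MISS  vc=[29, 6]
7: 0x16 (blk 5, set 1) → MISS  vc=[29, 6, 9]
8: 0x77 (blk 29, set 1) → VC-HIT  vc=[5, 6, 9]
9: 0x26 (blk 9, set 1) → VC-HIT  vc=[5, 6, 29]
10: 0x24 (blk 9, set 1) → L1-HIT  vc=[5, 6, 29]
11: 0x1b (blk 6, set 2) → VC-HIT  vc=[5, 30, 29]
12: 0x66 (blk 25, set 1) → MISS  vc=[5, 30, 29, 9]
13: 0x1a (blk 6, set 2) → L1-HIT  vc=[5, 30, 29, 9]
14: 0x74 (blk 29, set 1) → VC-HIT  vc=[5, 30, 25, 9]

VC = [5, 30, 25, 9]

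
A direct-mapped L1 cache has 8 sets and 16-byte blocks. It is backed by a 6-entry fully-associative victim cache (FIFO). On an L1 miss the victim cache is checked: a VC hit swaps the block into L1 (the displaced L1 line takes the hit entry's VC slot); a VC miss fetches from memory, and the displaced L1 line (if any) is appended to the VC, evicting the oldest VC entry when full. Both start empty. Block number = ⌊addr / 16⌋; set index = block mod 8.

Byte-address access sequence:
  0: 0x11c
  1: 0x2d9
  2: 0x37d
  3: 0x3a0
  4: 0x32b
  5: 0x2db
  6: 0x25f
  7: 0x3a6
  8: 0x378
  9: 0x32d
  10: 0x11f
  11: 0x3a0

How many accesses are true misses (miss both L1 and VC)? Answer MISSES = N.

0: 0x11c (blk 17, set 1) → MISS  vc=[]
1: 0x2d9 (blk 45, set 5) → MISS  vc=[]
2: 0x37d (blk 55, set 7) → MISS  vc=[]
3: 0x3a0 (blk 58, set 2) → MISS  vc=[]
4: 0x32b (blk 50, set 2) → MISS  vc=[58]
5: 0x2db (blk 45, set 5) → L1-HIT  vc=[58]
6: 0x25f (blk 37, set 5) → MISS  vc=[58, 45]
7: 0x3a6 (blk 58, set 2) → VC-HIT  vc=[50, 45]
8: 0x378 (blk 55, set 7) → L1-HIT  vc=[50, 45]
9: 0x32d (blk 50, set 2) → VC-HIT  vc=[58, 45]
10: 0x11f (blk 17, set 1) → L1-HIT  vc=[58, 45]
11: 0x3a0 (blk 58, set 2) → VC-HIT  vc=[50, 45]

MISSES = 6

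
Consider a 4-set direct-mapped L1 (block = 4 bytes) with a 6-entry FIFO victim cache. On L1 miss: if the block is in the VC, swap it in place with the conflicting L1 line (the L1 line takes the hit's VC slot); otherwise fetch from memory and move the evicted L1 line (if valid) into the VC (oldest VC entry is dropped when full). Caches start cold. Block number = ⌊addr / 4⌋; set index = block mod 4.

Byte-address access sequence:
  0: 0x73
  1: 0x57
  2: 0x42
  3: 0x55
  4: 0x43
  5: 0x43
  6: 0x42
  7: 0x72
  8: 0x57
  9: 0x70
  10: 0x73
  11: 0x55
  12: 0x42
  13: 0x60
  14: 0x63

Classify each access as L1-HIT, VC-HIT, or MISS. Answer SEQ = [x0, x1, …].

SEQ = [MISS, MISS, MISS, L1-HIT, L1-HIT, L1-HIT, L1-HIT, VC-HIT, L1-HIT, L1-HIT, L1-HIT, L1-HIT, VC-HIT, MISS, L1-HIT]

  [0] addr=0x73 blk=28 s=0: MISS | VC []
  [1] addr=0x57 blk=21 s=1: MISS | VC []
  [2] addr=0x42 blk=16 s=0: MISS | VC [28]
  [3] addr=0x55 blk=21 s=1: L1-HIT | VC [28]
  [4] addr=0x43 blk=16 s=0: L1-HIT | VC [28]
  [5] addr=0x43 blk=16 s=0: L1-HIT | VC [28]
  [6] addr=0x42 blk=16 s=0: L1-HIT | VC [28]
  [7] addr=0x72 blk=28 s=0: VC-HIT | VC [16]
  [8] addr=0x57 blk=21 s=1: L1-HIT | VC [16]
  [9] addr=0x70 blk=28 s=0: L1-HIT | VC [16]
  [10] addr=0x73 blk=28 s=0: L1-HIT | VC [16]
  [11] addr=0x55 blk=21 s=1: L1-HIT | VC [16]
  [12] addr=0x42 blk=16 s=0: VC-HIT | VC [28]
  [13] addr=0x60 blk=24 s=0: MISS | VC [28, 16]
  [14] addr=0x63 blk=24 s=0: L1-HIT | VC [28, 16]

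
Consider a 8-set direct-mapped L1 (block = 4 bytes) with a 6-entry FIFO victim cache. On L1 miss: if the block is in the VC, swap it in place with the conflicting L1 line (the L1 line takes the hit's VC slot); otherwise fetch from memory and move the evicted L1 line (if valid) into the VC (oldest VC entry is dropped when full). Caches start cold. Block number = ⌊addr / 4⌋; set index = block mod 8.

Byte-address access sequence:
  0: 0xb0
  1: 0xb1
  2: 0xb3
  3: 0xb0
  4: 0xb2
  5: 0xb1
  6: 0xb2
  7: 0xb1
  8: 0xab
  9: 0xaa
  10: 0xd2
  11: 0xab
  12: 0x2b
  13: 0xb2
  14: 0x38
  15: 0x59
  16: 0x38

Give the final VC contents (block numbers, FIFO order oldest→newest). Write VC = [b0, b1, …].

VC = [52, 42, 22]

0: 0xb0 (blk 44, set 4) → MISS  vc=[]
1: 0xb1 (blk 44, set 4) → L1-HIT  vc=[]
2: 0xb3 (blk 44, set 4) → L1-HIT  vc=[]
3: 0xb0 (blk 44, set 4) → L1-HIT  vc=[]
4: 0xb2 (blk 44, set 4) → L1-HIT  vc=[]
5: 0xb1 (blk 44, set 4) → L1-HIT  vc=[]
6: 0xb2 (blk 44, set 4) → L1-HIT  vc=[]
7: 0xb1 (blk 44, set 4) → L1-HIT  vc=[]
8: 0xab (blk 42, set 2) → MISS  vc=[]
9: 0xaa (blk 42, set 2) → L1-HIT  vc=[]
10: 0xd2 (blk 52, set 4) → MISS  vc=[44]
11: 0xab (blk 42, set 2) → L1-HIT  vc=[44]
12: 0x2b (blk 10, set 2) → MISS  vc=[44, 42]
13: 0xb2 (blk 44, set 4) → VC-HIT  vc=[52, 42]
14: 0x38 (blk 14, set 6) → MISS  vc=[52, 42]
15: 0x59 (blk 22, set 6) → MISS  vc=[52, 42, 14]
16: 0x38 (blk 14, set 6) → VC-HIT  vc=[52, 42, 22]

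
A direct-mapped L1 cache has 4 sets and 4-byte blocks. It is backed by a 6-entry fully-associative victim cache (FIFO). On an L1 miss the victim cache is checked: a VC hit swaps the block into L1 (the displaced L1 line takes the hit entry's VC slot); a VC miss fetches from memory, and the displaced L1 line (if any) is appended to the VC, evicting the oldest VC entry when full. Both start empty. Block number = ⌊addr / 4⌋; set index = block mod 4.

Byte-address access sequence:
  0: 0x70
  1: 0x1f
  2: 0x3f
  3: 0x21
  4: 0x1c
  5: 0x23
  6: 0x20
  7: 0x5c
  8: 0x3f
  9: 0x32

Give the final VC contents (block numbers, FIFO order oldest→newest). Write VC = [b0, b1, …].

0: 0x70 (blk 28, set 0) → MISS  vc=[]
1: 0x1f (blk 7, set 3) → MISS  vc=[]
2: 0x3f (blk 15, set 3) → MISS  vc=[7]
3: 0x21 (blk 8, set 0) → MISS  vc=[7, 28]
4: 0x1c (blk 7, set 3) → VC-HIT  vc=[15, 28]
5: 0x23 (blk 8, set 0) → L1-HIT  vc=[15, 28]
6: 0x20 (blk 8, set 0) → L1-HIT  vc=[15, 28]
7: 0x5c (blk 23, set 3) → MISS  vc=[15, 28, 7]
8: 0x3f (blk 15, set 3) → VC-HIT  vc=[23, 28, 7]
9: 0x32 (blk 12, set 0) → MISS  vc=[23, 28, 7, 8]

VC = [23, 28, 7, 8]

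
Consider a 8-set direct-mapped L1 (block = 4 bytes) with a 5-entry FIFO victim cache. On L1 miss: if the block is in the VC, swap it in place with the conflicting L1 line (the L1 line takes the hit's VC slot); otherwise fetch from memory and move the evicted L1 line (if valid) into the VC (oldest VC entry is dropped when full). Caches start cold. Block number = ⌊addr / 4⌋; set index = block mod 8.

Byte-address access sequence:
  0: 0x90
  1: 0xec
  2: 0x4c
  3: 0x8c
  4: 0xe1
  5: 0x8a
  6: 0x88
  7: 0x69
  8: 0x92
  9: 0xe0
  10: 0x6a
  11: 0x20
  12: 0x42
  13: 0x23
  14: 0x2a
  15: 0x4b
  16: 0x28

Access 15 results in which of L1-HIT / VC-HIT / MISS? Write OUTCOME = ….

#0 0x90→b36/s4 MISS; vc=[]
#1 0xec→b59/s3 MISS; vc=[]
#2 0x4c→b19/s3 MISS; vc=[59]
#3 0x8c→b35/s3 MISS; vc=[59,19]
#4 0xe1→b56/s0 MISS; vc=[59,19]
#5 0x8a→b34/s2 MISS; vc=[59,19]
#6 0x88→b34/s2 L1-HIT; vc=[59,19]
#7 0x69→b26/s2 MISS; vc=[59,19,34]
#8 0x92→b36/s4 L1-HIT; vc=[59,19,34]
#9 0xe0→b56/s0 L1-HIT; vc=[59,19,34]
#10 0x6a→b26/s2 L1-HIT; vc=[59,19,34]
#11 0x20→b8/s0 MISS; vc=[59,19,34,56]
#12 0x42→b16/s0 MISS; vc=[59,19,34,56,8]
#13 0x23→b8/s0 VC-HIT; vc=[59,19,34,56,16]
#14 0x2a→b10/s2 MISS; vc=[19,34,56,16,26]
#15 0x4b→b18/s2 MISS; vc=[34,56,16,26,10]
#16 0x28→b10/s2 VC-HIT; vc=[34,56,16,26,18]

OUTCOME = MISS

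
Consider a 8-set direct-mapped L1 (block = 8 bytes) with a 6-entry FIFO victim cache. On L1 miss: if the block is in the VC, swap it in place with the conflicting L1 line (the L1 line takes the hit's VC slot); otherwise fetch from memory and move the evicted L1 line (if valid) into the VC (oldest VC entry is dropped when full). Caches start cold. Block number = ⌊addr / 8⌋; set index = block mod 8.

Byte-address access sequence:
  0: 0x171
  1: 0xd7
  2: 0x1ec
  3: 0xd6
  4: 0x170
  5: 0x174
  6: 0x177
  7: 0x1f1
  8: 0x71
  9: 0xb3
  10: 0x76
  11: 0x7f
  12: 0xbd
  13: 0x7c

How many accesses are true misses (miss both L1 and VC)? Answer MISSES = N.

  [0] addr=0x171 blk=46 s=6: MISS | VC []
  [1] addr=0xd7 blk=26 s=2: MISS | VC []
  [2] addr=0x1ec blk=61 s=5: MISS | VC []
  [3] addr=0xd6 blk=26 s=2: L1-HIT | VC []
  [4] addr=0x170 blk=46 s=6: L1-HIT | VC []
  [5] addr=0x174 blk=46 s=6: L1-HIT | VC []
  [6] addr=0x177 blk=46 s=6: L1-HIT | VC []
  [7] addr=0x1f1 blk=62 s=6: MISS | VC [46]
  [8] addr=0x71 blk=14 s=6: MISS | VC [46, 62]
  [9] addr=0xb3 blk=22 s=6: MISS | VC [46, 62, 14]
  [10] addr=0x76 blk=14 s=6: VC-HIT | VC [46, 62, 22]
  [11] addr=0x7f blk=15 s=7: MISS | VC [46, 62, 22]
  [12] addr=0xbd blk=23 s=7: MISS | VC [46, 62, 22, 15]
  [13] addr=0x7c blk=15 s=7: VC-HIT | VC [46, 62, 22, 23]

MISSES = 8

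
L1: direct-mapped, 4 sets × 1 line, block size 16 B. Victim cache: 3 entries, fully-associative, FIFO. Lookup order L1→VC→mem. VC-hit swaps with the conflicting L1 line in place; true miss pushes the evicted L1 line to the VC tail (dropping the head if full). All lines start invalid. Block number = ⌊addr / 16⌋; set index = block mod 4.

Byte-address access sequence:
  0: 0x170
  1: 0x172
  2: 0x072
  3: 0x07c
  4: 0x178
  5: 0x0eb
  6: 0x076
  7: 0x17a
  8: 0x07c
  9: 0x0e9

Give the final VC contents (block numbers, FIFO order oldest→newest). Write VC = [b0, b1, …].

#0 0x170→b23/s3 MISS; vc=[]
#1 0x172→b23/s3 L1-HIT; vc=[]
#2 0x72→b7/s3 MISS; vc=[23]
#3 0x7c→b7/s3 L1-HIT; vc=[23]
#4 0x178→b23/s3 VC-HIT; vc=[7]
#5 0xeb→b14/s2 MISS; vc=[7]
#6 0x76→b7/s3 VC-HIT; vc=[23]
#7 0x17a→b23/s3 VC-HIT; vc=[7]
#8 0x7c→b7/s3 VC-HIT; vc=[23]
#9 0xe9→b14/s2 L1-HIT; vc=[23]

VC = [23]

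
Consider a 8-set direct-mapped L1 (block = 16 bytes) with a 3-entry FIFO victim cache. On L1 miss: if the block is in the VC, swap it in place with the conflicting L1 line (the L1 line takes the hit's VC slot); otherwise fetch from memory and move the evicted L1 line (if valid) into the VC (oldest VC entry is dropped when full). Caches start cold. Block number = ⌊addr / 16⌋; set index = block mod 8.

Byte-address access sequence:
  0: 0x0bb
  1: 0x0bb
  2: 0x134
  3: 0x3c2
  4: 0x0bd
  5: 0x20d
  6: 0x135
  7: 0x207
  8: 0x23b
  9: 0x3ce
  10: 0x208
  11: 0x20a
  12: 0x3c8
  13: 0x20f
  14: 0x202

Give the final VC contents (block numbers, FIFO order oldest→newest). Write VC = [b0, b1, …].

VC = [11, 19]

  [0] addr=0xbb blk=11 s=3: MISS | VC []
  [1] addr=0xbb blk=11 s=3: L1-HIT | VC []
  [2] addr=0x134 blk=19 s=3: MISS | VC [11]
  [3] addr=0x3c2 blk=60 s=4: MISS | VC [11]
  [4] addr=0xbd blk=11 s=3: VC-HIT | VC [19]
  [5] addr=0x20d blk=32 s=0: MISS | VC [19]
  [6] addr=0x135 blk=19 s=3: VC-HIT | VC [11]
  [7] addr=0x207 blk=32 s=0: L1-HIT | VC [11]
  [8] addr=0x23b blk=35 s=3: MISS | VC [11, 19]
  [9] addr=0x3ce blk=60 s=4: L1-HIT | VC [11, 19]
  [10] addr=0x208 blk=32 s=0: L1-HIT | VC [11, 19]
  [11] addr=0x20a blk=32 s=0: L1-HIT | VC [11, 19]
  [12] addr=0x3c8 blk=60 s=4: L1-HIT | VC [11, 19]
  [13] addr=0x20f blk=32 s=0: L1-HIT | VC [11, 19]
  [14] addr=0x202 blk=32 s=0: L1-HIT | VC [11, 19]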